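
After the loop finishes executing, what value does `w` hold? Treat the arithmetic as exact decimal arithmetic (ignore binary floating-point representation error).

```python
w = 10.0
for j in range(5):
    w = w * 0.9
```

Let's trace through this code step by step.

Initialize: w = 10.0
Entering loop: for j in range(5):
After iteration 1: j = 0, w = 9.0
After iteration 2: j = 1, w = 8.1
After iteration 3: j = 2, w = 7.29
After iteration 4: j = 3, w = 6.561
After iteration 5: j = 4, w = 5.9049
Loop ends.

Final answer: 5.9049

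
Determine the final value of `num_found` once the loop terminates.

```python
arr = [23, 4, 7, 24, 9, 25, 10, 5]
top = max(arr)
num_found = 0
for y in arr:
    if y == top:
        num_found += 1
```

Let's trace through this code step by step.

Initialize: arr = [23, 4, 7, 24, 9, 25, 10, 5]
Initialize: top = 25
Initialize: num_found = 0
Entering loop: for y in arr:
After iteration 1: y = 23, num_found = 0
After iteration 2: y = 4, num_found = 0
After iteration 3: y = 7, num_found = 0
After iteration 4: y = 24, num_found = 0
After iteration 5: y = 9, num_found = 0
After iteration 6: y = 25, num_found = 1
After iteration 7: y = 10, num_found = 1
After iteration 8: y = 5, num_found = 1
Loop ends.

Final answer: 1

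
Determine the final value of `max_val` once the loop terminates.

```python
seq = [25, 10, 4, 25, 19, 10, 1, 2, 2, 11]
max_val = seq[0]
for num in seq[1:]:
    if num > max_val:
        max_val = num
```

Let's trace through this code step by step.

Initialize: seq = [25, 10, 4, 25, 19, 10, 1, 2, 2, 11]
Initialize: max_val = 25
Entering loop: for num in seq[1:]:
After iteration 1: num = 10, max_val = 25
After iteration 2: num = 4, max_val = 25
After iteration 3: num = 25, max_val = 25
After iteration 4: num = 19, max_val = 25
After iteration 5: num = 10, max_val = 25
After iteration 6: num = 1, max_val = 25
After iteration 7: num = 2, max_val = 25
After iteration 8: num = 2, max_val = 25
After iteration 9: num = 11, max_val = 25
Loop ends.

Final answer: 25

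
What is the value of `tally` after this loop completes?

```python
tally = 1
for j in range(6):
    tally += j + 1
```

Let's trace through this code step by step.

Initialize: tally = 1
Entering loop: for j in range(6):
After iteration 1: j = 0, tally = 2
After iteration 2: j = 1, tally = 4
After iteration 3: j = 2, tally = 7
After iteration 4: j = 3, tally = 11
After iteration 5: j = 4, tally = 16
After iteration 6: j = 5, tally = 22
Loop ends.

Final answer: 22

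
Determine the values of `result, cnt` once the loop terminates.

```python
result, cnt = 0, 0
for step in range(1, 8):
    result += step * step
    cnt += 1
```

Let's trace through this code step by step.

Initialize: result = 0
Initialize: cnt = 0
Entering loop: for step in range(1, 8):
After iteration 1: step = 1, result = 1, cnt = 1
After iteration 2: step = 2, result = 5, cnt = 2
After iteration 3: step = 3, result = 14, cnt = 3
After iteration 4: step = 4, result = 30, cnt = 4
After iteration 5: step = 5, result = 55, cnt = 5
After iteration 6: step = 6, result = 91, cnt = 6
After iteration 7: step = 7, result = 140, cnt = 7
Loop ends.

Final answer: 140, 7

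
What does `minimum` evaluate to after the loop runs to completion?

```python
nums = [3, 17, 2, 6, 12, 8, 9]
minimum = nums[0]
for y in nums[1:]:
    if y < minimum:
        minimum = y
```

Let's trace through this code step by step.

Initialize: nums = [3, 17, 2, 6, 12, 8, 9]
Initialize: minimum = 3
Entering loop: for y in nums[1:]:
After iteration 1: y = 17, minimum = 3
After iteration 2: y = 2, minimum = 2
After iteration 3: y = 6, minimum = 2
After iteration 4: y = 12, minimum = 2
After iteration 5: y = 8, minimum = 2
After iteration 6: y = 9, minimum = 2
Loop ends.

Final answer: 2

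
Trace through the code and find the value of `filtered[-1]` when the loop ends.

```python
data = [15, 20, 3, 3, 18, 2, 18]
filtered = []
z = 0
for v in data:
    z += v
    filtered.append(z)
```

Let's trace through this code step by step.

Initialize: data = [15, 20, 3, 3, 18, 2, 18]
Initialize: filtered = []
Initialize: z = 0
Entering loop: for v in data:
After iteration 1: v = 15, filtered = [15], z = 15
After iteration 2: v = 20, filtered = [15, 35], z = 35
After iteration 3: v = 3, filtered = [15, 35, 38], z = 38
After iteration 4: v = 3, filtered = [15, 35, 38, 41], z = 41
After iteration 5: v = 18, filtered = [15, 35, 38, 41, 59], z = 59
After iteration 6: v = 2, filtered = [15, 35, 38, 41, 59, 61], z = 61
After iteration 7: v = 18, filtered = [15, 35, 38, 41, 59, 61, 79], z = 79
Loop ends.
filtered[-1] = 79

Final answer: 79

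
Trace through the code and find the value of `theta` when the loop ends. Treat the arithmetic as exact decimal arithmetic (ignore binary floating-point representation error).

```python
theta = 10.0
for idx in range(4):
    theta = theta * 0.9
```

Let's trace through this code step by step.

Initialize: theta = 10.0
Entering loop: for idx in range(4):
After iteration 1: idx = 0, theta = 9.0
After iteration 2: idx = 1, theta = 8.1
After iteration 3: idx = 2, theta = 7.29
After iteration 4: idx = 3, theta = 6.561
Loop ends.

Final answer: 6.561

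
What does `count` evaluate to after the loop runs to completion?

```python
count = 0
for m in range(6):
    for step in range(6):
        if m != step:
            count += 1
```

Let's trace through this code step by step.

Initialize: count = 0
Entering loop: for m in range(6):
After iteration 1: m = 0, count = 5
After iteration 2: m = 1, count = 10
After iteration 3: m = 2, count = 15
After iteration 4: m = 3, count = 20
After iteration 5: m = 4, count = 25
After iteration 6: m = 5, count = 30
Loop ends.

Final answer: 30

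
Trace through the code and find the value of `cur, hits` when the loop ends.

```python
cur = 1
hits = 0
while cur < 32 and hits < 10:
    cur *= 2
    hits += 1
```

Let's trace through this code step by step.

Initialize: cur = 1
Initialize: hits = 0
Entering loop: while cur < 32 and hits < 10:
After iteration 1: cur = 2, hits = 1
After iteration 2: cur = 4, hits = 2
After iteration 3: cur = 8, hits = 3
After iteration 4: cur = 16, hits = 4
After iteration 5: cur = 32, hits = 5
Loop ends.

Final answer: 32, 5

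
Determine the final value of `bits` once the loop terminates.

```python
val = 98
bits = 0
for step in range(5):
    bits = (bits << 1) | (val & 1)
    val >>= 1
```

Let's trace through this code step by step.

Initialize: val = 98
Initialize: bits = 0
Entering loop: for step in range(5):
After iteration 1: step = 0, val = 49, bits = 0
After iteration 2: step = 1, val = 24, bits = 1
After iteration 3: step = 2, val = 12, bits = 2
After iteration 4: step = 3, val = 6, bits = 4
After iteration 5: step = 4, val = 3, bits = 8
Loop ends.

Final answer: 8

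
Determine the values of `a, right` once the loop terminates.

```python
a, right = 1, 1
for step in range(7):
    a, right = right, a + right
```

Let's trace through this code step by step.

Initialize: a = 1
Initialize: right = 1
Entering loop: for step in range(7):
After iteration 1: step = 0, a = 1, right = 2
After iteration 2: step = 1, a = 2, right = 3
After iteration 3: step = 2, a = 3, right = 5
After iteration 4: step = 3, a = 5, right = 8
After iteration 5: step = 4, a = 8, right = 13
After iteration 6: step = 5, a = 13, right = 21
After iteration 7: step = 6, a = 21, right = 34
Loop ends.

Final answer: 21, 34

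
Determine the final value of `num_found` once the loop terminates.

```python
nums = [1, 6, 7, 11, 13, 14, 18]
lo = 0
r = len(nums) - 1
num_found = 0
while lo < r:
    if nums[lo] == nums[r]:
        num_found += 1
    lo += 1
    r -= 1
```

Let's trace through this code step by step.

Initialize: nums = [1, 6, 7, 11, 13, 14, 18]
Initialize: lo = 0
Initialize: r = 6
Initialize: num_found = 0
Entering loop: while lo < r:
After iteration 1: lo = 1, r = 5, num_found = 0
After iteration 2: lo = 2, r = 4, num_found = 0
After iteration 3: lo = 3, r = 3, num_found = 0
Loop ends.

Final answer: 0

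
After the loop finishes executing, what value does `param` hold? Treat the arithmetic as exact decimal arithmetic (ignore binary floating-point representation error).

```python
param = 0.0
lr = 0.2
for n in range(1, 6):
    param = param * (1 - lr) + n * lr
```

Let's trace through this code step by step.

Initialize: param = 0.0
Initialize: lr = 0.2
Entering loop: for n in range(1, 6):
After iteration 1: n = 1, param = 0.2
After iteration 2: n = 2, param = 0.56
After iteration 3: n = 3, param = 1.048
After iteration 4: n = 4, param = 1.6384
After iteration 5: n = 5, param = 2.31072
Loop ends.

Final answer: 2.31072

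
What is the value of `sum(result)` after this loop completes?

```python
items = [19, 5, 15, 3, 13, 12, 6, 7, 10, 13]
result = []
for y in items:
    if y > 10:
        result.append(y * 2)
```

Let's trace through this code step by step.

Initialize: items = [19, 5, 15, 3, 13, 12, 6, 7, 10, 13]
Initialize: result = []
Entering loop: for y in items:
After iteration 1: y = 19, result = [38]
After iteration 2: y = 5, result = [38]
After iteration 3: y = 15, result = [38, 30]
After iteration 4: y = 3, result = [38, 30]
After iteration 5: y = 13, result = [38, 30, 26]
After iteration 6: y = 12, result = [38, 30, 26, 24]
After iteration 7: y = 6, result = [38, 30, 26, 24]
After iteration 8: y = 7, result = [38, 30, 26, 24]
After iteration 9: y = 10, result = [38, 30, 26, 24]
After iteration 10: y = 13, result = [38, 30, 26, 24, 26]
Loop ends.
sum(result) = 144

Final answer: 144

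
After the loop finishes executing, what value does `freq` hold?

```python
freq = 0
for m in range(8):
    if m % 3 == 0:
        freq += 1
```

Let's trace through this code step by step.

Initialize: freq = 0
Entering loop: for m in range(8):
After iteration 1: m = 0, freq = 1
After iteration 2: m = 1, freq = 1
After iteration 3: m = 2, freq = 1
After iteration 4: m = 3, freq = 2
After iteration 5: m = 4, freq = 2
After iteration 6: m = 5, freq = 2
After iteration 7: m = 6, freq = 3
After iteration 8: m = 7, freq = 3
Loop ends.

Final answer: 3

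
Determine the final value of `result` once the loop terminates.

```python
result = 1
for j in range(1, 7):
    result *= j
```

Let's trace through this code step by step.

Initialize: result = 1
Entering loop: for j in range(1, 7):
After iteration 1: j = 1, result = 1
After iteration 2: j = 2, result = 2
After iteration 3: j = 3, result = 6
After iteration 4: j = 4, result = 24
After iteration 5: j = 5, result = 120
After iteration 6: j = 6, result = 720
Loop ends.

Final answer: 720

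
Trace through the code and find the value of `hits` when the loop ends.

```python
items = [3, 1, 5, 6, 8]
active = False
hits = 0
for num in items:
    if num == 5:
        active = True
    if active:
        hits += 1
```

Let's trace through this code step by step.

Initialize: items = [3, 1, 5, 6, 8]
Initialize: active = False
Initialize: hits = 0
Entering loop: for num in items:
After iteration 1: num = 3, active = False, hits = 0
After iteration 2: num = 1, active = False, hits = 0
After iteration 3: num = 5, active = True, hits = 1
After iteration 4: num = 6, active = True, hits = 2
After iteration 5: num = 8, active = True, hits = 3
Loop ends.

Final answer: 3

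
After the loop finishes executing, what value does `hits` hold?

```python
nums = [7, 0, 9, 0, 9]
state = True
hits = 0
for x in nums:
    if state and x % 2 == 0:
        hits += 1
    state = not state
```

Let's trace through this code step by step.

Initialize: nums = [7, 0, 9, 0, 9]
Initialize: state = True
Initialize: hits = 0
Entering loop: for x in nums:
After iteration 1: x = 7, state = False, hits = 0
After iteration 2: x = 0, state = True, hits = 0
After iteration 3: x = 9, state = False, hits = 0
After iteration 4: x = 0, state = True, hits = 0
After iteration 5: x = 9, state = False, hits = 0
Loop ends.

Final answer: 0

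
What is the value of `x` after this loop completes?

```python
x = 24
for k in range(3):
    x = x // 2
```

Let's trace through this code step by step.

Initialize: x = 24
Entering loop: for k in range(3):
After iteration 1: k = 0, x = 12
After iteration 2: k = 1, x = 6
After iteration 3: k = 2, x = 3
Loop ends.

Final answer: 3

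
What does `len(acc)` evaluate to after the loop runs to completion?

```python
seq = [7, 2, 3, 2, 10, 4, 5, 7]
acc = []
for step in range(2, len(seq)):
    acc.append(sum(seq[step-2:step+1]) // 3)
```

Let's trace through this code step by step.

Initialize: seq = [7, 2, 3, 2, 10, 4, 5, 7]
Initialize: acc = []
Entering loop: for step in range(2, len(seq)):
After iteration 1: step = 2, acc = [4]
After iteration 2: step = 3, acc = [4, 2]
After iteration 3: step = 4, acc = [4, 2, 5]
After iteration 4: step = 5, acc = [4, 2, 5, 5]
After iteration 5: step = 6, acc = [4, 2, 5, 5, 6]
After iteration 6: step = 7, acc = [4, 2, 5, 5, 6, 5]
Loop ends.
len(acc) = 6

Final answer: 6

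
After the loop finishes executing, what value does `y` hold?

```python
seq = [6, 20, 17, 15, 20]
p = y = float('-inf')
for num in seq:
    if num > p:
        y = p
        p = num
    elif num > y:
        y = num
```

Let's trace through this code step by step.

Initialize: seq = [6, 20, 17, 15, 20]
Initialize: p = -inf
Initialize: y = -inf
Entering loop: for num in seq:
After iteration 1: num = 6, p = 6, y = -inf
After iteration 2: num = 20, p = 20, y = 6
After iteration 3: num = 17, p = 20, y = 17
After iteration 4: num = 15, p = 20, y = 17
After iteration 5: num = 20, p = 20, y = 20
Loop ends.

Final answer: 20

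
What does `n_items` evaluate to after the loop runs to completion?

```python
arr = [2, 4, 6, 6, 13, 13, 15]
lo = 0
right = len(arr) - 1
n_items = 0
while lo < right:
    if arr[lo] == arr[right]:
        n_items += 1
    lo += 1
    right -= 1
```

Let's trace through this code step by step.

Initialize: arr = [2, 4, 6, 6, 13, 13, 15]
Initialize: lo = 0
Initialize: right = 6
Initialize: n_items = 0
Entering loop: while lo < right:
After iteration 1: lo = 1, right = 5, n_items = 0
After iteration 2: lo = 2, right = 4, n_items = 0
After iteration 3: lo = 3, right = 3, n_items = 0
Loop ends.

Final answer: 0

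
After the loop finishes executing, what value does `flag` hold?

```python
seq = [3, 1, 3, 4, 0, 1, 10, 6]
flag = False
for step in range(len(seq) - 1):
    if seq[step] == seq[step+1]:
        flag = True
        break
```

Let's trace through this code step by step.

Initialize: seq = [3, 1, 3, 4, 0, 1, 10, 6]
Initialize: flag = False
Entering loop: for step in range(len(seq) - 1):
After iteration 1: step = 0, flag = False
After iteration 2: step = 1, flag = False
After iteration 3: step = 2, flag = False
After iteration 4: step = 3, flag = False
After iteration 5: step = 4, flag = False
After iteration 6: step = 5, flag = False
After iteration 7: step = 6, flag = False
Loop ends.

Final answer: False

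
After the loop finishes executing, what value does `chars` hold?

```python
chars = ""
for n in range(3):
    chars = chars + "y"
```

Let's trace through this code step by step.

Initialize: chars = ''
Entering loop: for n in range(3):
After iteration 1: n = 0, chars = 'y'
After iteration 2: n = 1, chars = 'yy'
After iteration 3: n = 2, chars = 'yyy'
Loop ends.

Final answer: 'yyy'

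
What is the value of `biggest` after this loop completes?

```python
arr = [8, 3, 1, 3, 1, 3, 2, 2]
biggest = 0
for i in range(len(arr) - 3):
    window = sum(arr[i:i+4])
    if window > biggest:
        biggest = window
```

Let's trace through this code step by step.

Initialize: arr = [8, 3, 1, 3, 1, 3, 2, 2]
Initialize: biggest = 0
Entering loop: for i in range(len(arr) - 3):
After iteration 1: i = 0, biggest = 15, window = 15
After iteration 2: i = 1, biggest = 15, window = 8
After iteration 3: i = 2, biggest = 15, window = 8
After iteration 4: i = 3, biggest = 15, window = 9
After iteration 5: i = 4, biggest = 15, window = 8
Loop ends.

Final answer: 15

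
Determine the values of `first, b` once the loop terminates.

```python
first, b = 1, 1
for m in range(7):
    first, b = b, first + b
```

Let's trace through this code step by step.

Initialize: first = 1
Initialize: b = 1
Entering loop: for m in range(7):
After iteration 1: m = 0, first = 1, b = 2
After iteration 2: m = 1, first = 2, b = 3
After iteration 3: m = 2, first = 3, b = 5
After iteration 4: m = 3, first = 5, b = 8
After iteration 5: m = 4, first = 8, b = 13
After iteration 6: m = 5, first = 13, b = 21
After iteration 7: m = 6, first = 21, b = 34
Loop ends.

Final answer: 21, 34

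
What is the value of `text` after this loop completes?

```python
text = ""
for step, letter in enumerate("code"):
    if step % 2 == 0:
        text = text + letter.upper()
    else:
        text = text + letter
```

Let's trace through this code step by step.

Initialize: text = ''
Entering loop: for step, letter in enumerate("code"):
After iteration 1: step = 0, letter = 'c', text = 'C'
After iteration 2: step = 1, letter = 'o', text = 'Co'
After iteration 3: step = 2, letter = 'd', text = 'CoD'
After iteration 4: step = 3, letter = 'e', text = 'CoDe'
Loop ends.

Final answer: 'CoDe'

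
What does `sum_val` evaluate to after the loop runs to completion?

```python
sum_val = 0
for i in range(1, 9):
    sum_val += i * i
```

Let's trace through this code step by step.

Initialize: sum_val = 0
Entering loop: for i in range(1, 9):
After iteration 1: i = 1, sum_val = 1
After iteration 2: i = 2, sum_val = 5
After iteration 3: i = 3, sum_val = 14
After iteration 4: i = 4, sum_val = 30
After iteration 5: i = 5, sum_val = 55
After iteration 6: i = 6, sum_val = 91
After iteration 7: i = 7, sum_val = 140
After iteration 8: i = 8, sum_val = 204
Loop ends.

Final answer: 204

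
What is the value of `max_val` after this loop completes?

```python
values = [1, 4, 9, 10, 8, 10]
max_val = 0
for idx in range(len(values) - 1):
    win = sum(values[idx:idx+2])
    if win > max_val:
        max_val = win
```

Let's trace through this code step by step.

Initialize: values = [1, 4, 9, 10, 8, 10]
Initialize: max_val = 0
Entering loop: for idx in range(len(values) - 1):
After iteration 1: idx = 0, max_val = 5, win = 5
After iteration 2: idx = 1, max_val = 13, win = 13
After iteration 3: idx = 2, max_val = 19, win = 19
After iteration 4: idx = 3, max_val = 19, win = 18
After iteration 5: idx = 4, max_val = 19, win = 18
Loop ends.

Final answer: 19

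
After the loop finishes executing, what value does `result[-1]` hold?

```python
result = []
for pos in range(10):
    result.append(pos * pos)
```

Let's trace through this code step by step.

Initialize: result = []
Entering loop: for pos in range(10):
After iteration 1: pos = 0, result = [0]
After iteration 2: pos = 1, result = [0, 1]
After iteration 3: pos = 2, result = [0, 1, 4]
After iteration 4: pos = 3, result = [0, 1, 4, 9]
After iteration 5: pos = 4, result = [0, 1, 4, 9, 16]
After iteration 6: pos = 5, result = [0, 1, 4, 9, 16, 25]
After iteration 7: pos = 6, result = [0, 1, 4, 9, 16, 25, 36]
After iteration 8: pos = 7, result = [0, 1, 4, 9, 16, 25, 36, 49]
After iteration 9: pos = 8, result = [0, 1, 4, 9, 16, 25, 36, 49, 64]
After iteration 10: pos = 9, result = [0, 1, 4, 9, 16, 25, 36, 49, 64, 81]
Loop ends.
result[-1] = 81

Final answer: 81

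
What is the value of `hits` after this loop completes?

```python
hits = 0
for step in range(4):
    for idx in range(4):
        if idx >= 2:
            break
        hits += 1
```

Let's trace through this code step by step.

Initialize: hits = 0
Entering loop: for step in range(4):
After iteration 1: step = 0, hits = 2
After iteration 2: step = 1, hits = 4
After iteration 3: step = 2, hits = 6
After iteration 4: step = 3, hits = 8
Loop ends.

Final answer: 8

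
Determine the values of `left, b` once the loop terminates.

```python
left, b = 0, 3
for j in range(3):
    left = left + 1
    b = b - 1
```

Let's trace through this code step by step.

Initialize: left = 0
Initialize: b = 3
Entering loop: for j in range(3):
After iteration 1: j = 0, left = 1, b = 2
After iteration 2: j = 1, left = 2, b = 1
After iteration 3: j = 2, left = 3, b = 0
Loop ends.

Final answer: 3, 0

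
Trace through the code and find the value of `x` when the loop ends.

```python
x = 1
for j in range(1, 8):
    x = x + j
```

Let's trace through this code step by step.

Initialize: x = 1
Entering loop: for j in range(1, 8):
After iteration 1: j = 1, x = 2
After iteration 2: j = 2, x = 4
After iteration 3: j = 3, x = 7
After iteration 4: j = 4, x = 11
After iteration 5: j = 5, x = 16
After iteration 6: j = 6, x = 22
After iteration 7: j = 7, x = 29
Loop ends.

Final answer: 29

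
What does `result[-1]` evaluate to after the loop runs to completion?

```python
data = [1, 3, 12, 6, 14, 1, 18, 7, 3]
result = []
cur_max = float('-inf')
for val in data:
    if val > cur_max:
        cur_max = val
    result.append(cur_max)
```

Let's trace through this code step by step.

Initialize: data = [1, 3, 12, 6, 14, 1, 18, 7, 3]
Initialize: result = []
Initialize: cur_max = -inf
Entering loop: for val in data:
After iteration 1: val = 1, result = [1], cur_max = 1
After iteration 2: val = 3, result = [1, 3], cur_max = 3
After iteration 3: val = 12, result = [1, 3, 12], cur_max = 12
After iteration 4: val = 6, result = [1, 3, 12, 12], cur_max = 12
After iteration 5: val = 14, result = [1, 3, 12, 12, 14], cur_max = 14
After iteration 6: val = 1, result = [1, 3, 12, 12, 14, 14], cur_max = 14
After iteration 7: val = 18, result = [1, 3, 12, 12, 14, 14, 18], cur_max = 18
After iteration 8: val = 7, result = [1, 3, 12, 12, 14, 14, 18, 18], cur_max = 18
After iteration 9: val = 3, result = [1, 3, 12, 12, 14, 14, 18, 18, 18], cur_max = 18
Loop ends.
result[-1] = 18

Final answer: 18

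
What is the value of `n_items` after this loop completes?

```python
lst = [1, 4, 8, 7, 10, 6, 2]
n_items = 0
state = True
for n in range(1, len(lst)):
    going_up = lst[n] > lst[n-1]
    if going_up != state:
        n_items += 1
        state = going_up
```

Let's trace through this code step by step.

Initialize: lst = [1, 4, 8, 7, 10, 6, 2]
Initialize: n_items = 0
Initialize: state = True
Entering loop: for n in range(1, len(lst)):
After iteration 1: n = 1, n_items = 0, state = True, going_up = True
After iteration 2: n = 2, n_items = 0, state = True, going_up = True
After iteration 3: n = 3, n_items = 1, state = False, going_up = False
After iteration 4: n = 4, n_items = 2, state = True, going_up = True
After iteration 5: n = 5, n_items = 3, state = False, going_up = False
After iteration 6: n = 6, n_items = 3, state = False, going_up = False
Loop ends.

Final answer: 3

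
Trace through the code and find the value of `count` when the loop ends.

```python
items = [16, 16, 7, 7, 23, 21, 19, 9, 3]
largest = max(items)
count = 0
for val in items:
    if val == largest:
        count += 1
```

Let's trace through this code step by step.

Initialize: items = [16, 16, 7, 7, 23, 21, 19, 9, 3]
Initialize: largest = 23
Initialize: count = 0
Entering loop: for val in items:
After iteration 1: val = 16, count = 0
After iteration 2: val = 16, count = 0
After iteration 3: val = 7, count = 0
After iteration 4: val = 7, count = 0
After iteration 5: val = 23, count = 1
After iteration 6: val = 21, count = 1
After iteration 7: val = 19, count = 1
After iteration 8: val = 9, count = 1
After iteration 9: val = 3, count = 1
Loop ends.

Final answer: 1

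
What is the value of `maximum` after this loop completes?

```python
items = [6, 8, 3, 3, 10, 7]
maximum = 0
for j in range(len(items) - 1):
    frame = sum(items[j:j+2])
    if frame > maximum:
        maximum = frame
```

Let's trace through this code step by step.

Initialize: items = [6, 8, 3, 3, 10, 7]
Initialize: maximum = 0
Entering loop: for j in range(len(items) - 1):
After iteration 1: j = 0, maximum = 14, frame = 14
After iteration 2: j = 1, maximum = 14, frame = 11
After iteration 3: j = 2, maximum = 14, frame = 6
After iteration 4: j = 3, maximum = 14, frame = 13
After iteration 5: j = 4, maximum = 17, frame = 17
Loop ends.

Final answer: 17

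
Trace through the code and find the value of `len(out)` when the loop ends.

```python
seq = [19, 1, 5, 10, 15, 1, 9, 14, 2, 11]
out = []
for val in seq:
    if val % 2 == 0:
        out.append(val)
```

Let's trace through this code step by step.

Initialize: seq = [19, 1, 5, 10, 15, 1, 9, 14, 2, 11]
Initialize: out = []
Entering loop: for val in seq:
After iteration 1: val = 19, out = []
After iteration 2: val = 1, out = []
After iteration 3: val = 5, out = []
After iteration 4: val = 10, out = [10]
After iteration 5: val = 15, out = [10]
After iteration 6: val = 1, out = [10]
After iteration 7: val = 9, out = [10]
After iteration 8: val = 14, out = [10, 14]
After iteration 9: val = 2, out = [10, 14, 2]
After iteration 10: val = 11, out = [10, 14, 2]
Loop ends.
len(out) = 3

Final answer: 3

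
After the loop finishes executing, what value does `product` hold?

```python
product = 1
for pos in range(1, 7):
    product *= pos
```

Let's trace through this code step by step.

Initialize: product = 1
Entering loop: for pos in range(1, 7):
After iteration 1: pos = 1, product = 1
After iteration 2: pos = 2, product = 2
After iteration 3: pos = 3, product = 6
After iteration 4: pos = 4, product = 24
After iteration 5: pos = 5, product = 120
After iteration 6: pos = 6, product = 720
Loop ends.

Final answer: 720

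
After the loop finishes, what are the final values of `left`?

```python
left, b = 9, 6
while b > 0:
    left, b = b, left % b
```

Let's trace through this code step by step.

Initialize: left = 9
Initialize: b = 6
Entering loop: while b > 0:
After iteration 1: left = 6, b = 3
After iteration 2: left = 3, b = 0
Loop ends.

Final answer: 3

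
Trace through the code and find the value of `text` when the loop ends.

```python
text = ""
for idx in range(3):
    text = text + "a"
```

Let's trace through this code step by step.

Initialize: text = ''
Entering loop: for idx in range(3):
After iteration 1: idx = 0, text = 'a'
After iteration 2: idx = 1, text = 'aa'
After iteration 3: idx = 2, text = 'aaa'
Loop ends.

Final answer: 'aaa'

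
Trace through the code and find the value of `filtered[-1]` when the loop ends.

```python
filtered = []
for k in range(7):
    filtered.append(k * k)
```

Let's trace through this code step by step.

Initialize: filtered = []
Entering loop: for k in range(7):
After iteration 1: k = 0, filtered = [0]
After iteration 2: k = 1, filtered = [0, 1]
After iteration 3: k = 2, filtered = [0, 1, 4]
After iteration 4: k = 3, filtered = [0, 1, 4, 9]
After iteration 5: k = 4, filtered = [0, 1, 4, 9, 16]
After iteration 6: k = 5, filtered = [0, 1, 4, 9, 16, 25]
After iteration 7: k = 6, filtered = [0, 1, 4, 9, 16, 25, 36]
Loop ends.
filtered[-1] = 36

Final answer: 36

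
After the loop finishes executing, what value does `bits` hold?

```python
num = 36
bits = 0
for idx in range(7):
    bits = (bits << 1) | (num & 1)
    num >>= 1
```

Let's trace through this code step by step.

Initialize: num = 36
Initialize: bits = 0
Entering loop: for idx in range(7):
After iteration 1: idx = 0, num = 18, bits = 0
After iteration 2: idx = 1, num = 9, bits = 0
After iteration 3: idx = 2, num = 4, bits = 1
After iteration 4: idx = 3, num = 2, bits = 2
After iteration 5: idx = 4, num = 1, bits = 4
After iteration 6: idx = 5, num = 0, bits = 9
After iteration 7: idx = 6, num = 0, bits = 18
Loop ends.

Final answer: 18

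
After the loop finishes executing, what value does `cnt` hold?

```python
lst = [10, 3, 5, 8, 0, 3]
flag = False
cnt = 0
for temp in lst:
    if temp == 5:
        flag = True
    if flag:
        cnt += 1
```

Let's trace through this code step by step.

Initialize: lst = [10, 3, 5, 8, 0, 3]
Initialize: flag = False
Initialize: cnt = 0
Entering loop: for temp in lst:
After iteration 1: temp = 10, flag = False, cnt = 0
After iteration 2: temp = 3, flag = False, cnt = 0
After iteration 3: temp = 5, flag = True, cnt = 1
After iteration 4: temp = 8, flag = True, cnt = 2
After iteration 5: temp = 0, flag = True, cnt = 3
After iteration 6: temp = 3, flag = True, cnt = 4
Loop ends.

Final answer: 4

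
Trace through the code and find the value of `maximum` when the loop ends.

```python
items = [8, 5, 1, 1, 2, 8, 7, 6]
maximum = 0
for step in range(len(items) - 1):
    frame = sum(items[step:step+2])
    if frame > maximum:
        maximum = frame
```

Let's trace through this code step by step.

Initialize: items = [8, 5, 1, 1, 2, 8, 7, 6]
Initialize: maximum = 0
Entering loop: for step in range(len(items) - 1):
After iteration 1: step = 0, maximum = 13, frame = 13
After iteration 2: step = 1, maximum = 13, frame = 6
After iteration 3: step = 2, maximum = 13, frame = 2
After iteration 4: step = 3, maximum = 13, frame = 3
After iteration 5: step = 4, maximum = 13, frame = 10
After iteration 6: step = 5, maximum = 15, frame = 15
After iteration 7: step = 6, maximum = 15, frame = 13
Loop ends.

Final answer: 15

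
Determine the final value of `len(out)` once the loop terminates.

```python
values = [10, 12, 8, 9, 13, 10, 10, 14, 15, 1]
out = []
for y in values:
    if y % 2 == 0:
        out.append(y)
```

Let's trace through this code step by step.

Initialize: values = [10, 12, 8, 9, 13, 10, 10, 14, 15, 1]
Initialize: out = []
Entering loop: for y in values:
After iteration 1: y = 10, out = [10]
After iteration 2: y = 12, out = [10, 12]
After iteration 3: y = 8, out = [10, 12, 8]
After iteration 4: y = 9, out = [10, 12, 8]
After iteration 5: y = 13, out = [10, 12, 8]
After iteration 6: y = 10, out = [10, 12, 8, 10]
After iteration 7: y = 10, out = [10, 12, 8, 10, 10]
After iteration 8: y = 14, out = [10, 12, 8, 10, 10, 14]
After iteration 9: y = 15, out = [10, 12, 8, 10, 10, 14]
After iteration 10: y = 1, out = [10, 12, 8, 10, 10, 14]
Loop ends.
len(out) = 6

Final answer: 6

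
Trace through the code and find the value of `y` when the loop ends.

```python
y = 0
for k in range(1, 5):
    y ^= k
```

Let's trace through this code step by step.

Initialize: y = 0
Entering loop: for k in range(1, 5):
After iteration 1: k = 1, y = 1
After iteration 2: k = 2, y = 3
After iteration 3: k = 3, y = 0
After iteration 4: k = 4, y = 4
Loop ends.

Final answer: 4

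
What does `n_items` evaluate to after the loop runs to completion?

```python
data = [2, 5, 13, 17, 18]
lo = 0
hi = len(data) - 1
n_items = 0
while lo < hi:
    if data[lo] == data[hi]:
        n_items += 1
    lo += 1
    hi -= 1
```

Let's trace through this code step by step.

Initialize: data = [2, 5, 13, 17, 18]
Initialize: lo = 0
Initialize: hi = 4
Initialize: n_items = 0
Entering loop: while lo < hi:
After iteration 1: lo = 1, hi = 3, n_items = 0
After iteration 2: lo = 2, hi = 2, n_items = 0
Loop ends.

Final answer: 0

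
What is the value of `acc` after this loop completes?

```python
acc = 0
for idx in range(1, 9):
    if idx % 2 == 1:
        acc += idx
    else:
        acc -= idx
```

Let's trace through this code step by step.

Initialize: acc = 0
Entering loop: for idx in range(1, 9):
After iteration 1: idx = 1, acc = 1
After iteration 2: idx = 2, acc = -1
After iteration 3: idx = 3, acc = 2
After iteration 4: idx = 4, acc = -2
After iteration 5: idx = 5, acc = 3
After iteration 6: idx = 6, acc = -3
After iteration 7: idx = 7, acc = 4
After iteration 8: idx = 8, acc = -4
Loop ends.

Final answer: -4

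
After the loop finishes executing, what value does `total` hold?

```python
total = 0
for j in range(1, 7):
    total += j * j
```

Let's trace through this code step by step.

Initialize: total = 0
Entering loop: for j in range(1, 7):
After iteration 1: j = 1, total = 1
After iteration 2: j = 2, total = 5
After iteration 3: j = 3, total = 14
After iteration 4: j = 4, total = 30
After iteration 5: j = 5, total = 55
After iteration 6: j = 6, total = 91
Loop ends.

Final answer: 91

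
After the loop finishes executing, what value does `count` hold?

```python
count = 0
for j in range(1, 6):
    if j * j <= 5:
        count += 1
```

Let's trace through this code step by step.

Initialize: count = 0
Entering loop: for j in range(1, 6):
After iteration 1: j = 1, count = 1
After iteration 2: j = 2, count = 2
After iteration 3: j = 3, count = 2
After iteration 4: j = 4, count = 2
After iteration 5: j = 5, count = 2
Loop ends.

Final answer: 2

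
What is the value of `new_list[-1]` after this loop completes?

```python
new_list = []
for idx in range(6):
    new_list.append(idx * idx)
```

Let's trace through this code step by step.

Initialize: new_list = []
Entering loop: for idx in range(6):
After iteration 1: idx = 0, new_list = [0]
After iteration 2: idx = 1, new_list = [0, 1]
After iteration 3: idx = 2, new_list = [0, 1, 4]
After iteration 4: idx = 3, new_list = [0, 1, 4, 9]
After iteration 5: idx = 4, new_list = [0, 1, 4, 9, 16]
After iteration 6: idx = 5, new_list = [0, 1, 4, 9, 16, 25]
Loop ends.
new_list[-1] = 25

Final answer: 25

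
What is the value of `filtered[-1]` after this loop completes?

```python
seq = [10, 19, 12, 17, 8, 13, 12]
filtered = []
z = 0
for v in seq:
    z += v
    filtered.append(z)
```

Let's trace through this code step by step.

Initialize: seq = [10, 19, 12, 17, 8, 13, 12]
Initialize: filtered = []
Initialize: z = 0
Entering loop: for v in seq:
After iteration 1: v = 10, filtered = [10], z = 10
After iteration 2: v = 19, filtered = [10, 29], z = 29
After iteration 3: v = 12, filtered = [10, 29, 41], z = 41
After iteration 4: v = 17, filtered = [10, 29, 41, 58], z = 58
After iteration 5: v = 8, filtered = [10, 29, 41, 58, 66], z = 66
After iteration 6: v = 13, filtered = [10, 29, 41, 58, 66, 79], z = 79
After iteration 7: v = 12, filtered = [10, 29, 41, 58, 66, 79, 91], z = 91
Loop ends.
filtered[-1] = 91

Final answer: 91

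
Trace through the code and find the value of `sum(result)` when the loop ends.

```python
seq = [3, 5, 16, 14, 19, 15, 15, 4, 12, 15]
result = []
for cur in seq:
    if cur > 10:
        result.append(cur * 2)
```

Let's trace through this code step by step.

Initialize: seq = [3, 5, 16, 14, 19, 15, 15, 4, 12, 15]
Initialize: result = []
Entering loop: for cur in seq:
After iteration 1: cur = 3, result = []
After iteration 2: cur = 5, result = []
After iteration 3: cur = 16, result = [32]
After iteration 4: cur = 14, result = [32, 28]
After iteration 5: cur = 19, result = [32, 28, 38]
After iteration 6: cur = 15, result = [32, 28, 38, 30]
After iteration 7: cur = 15, result = [32, 28, 38, 30, 30]
After iteration 8: cur = 4, result = [32, 28, 38, 30, 30]
After iteration 9: cur = 12, result = [32, 28, 38, 30, 30, 24]
After iteration 10: cur = 15, result = [32, 28, 38, 30, 30, 24, 30]
Loop ends.
sum(result) = 212

Final answer: 212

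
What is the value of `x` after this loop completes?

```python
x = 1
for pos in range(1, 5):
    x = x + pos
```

Let's trace through this code step by step.

Initialize: x = 1
Entering loop: for pos in range(1, 5):
After iteration 1: pos = 1, x = 2
After iteration 2: pos = 2, x = 4
After iteration 3: pos = 3, x = 7
After iteration 4: pos = 4, x = 11
Loop ends.

Final answer: 11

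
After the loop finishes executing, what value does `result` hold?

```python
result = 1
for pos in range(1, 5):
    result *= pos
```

Let's trace through this code step by step.

Initialize: result = 1
Entering loop: for pos in range(1, 5):
After iteration 1: pos = 1, result = 1
After iteration 2: pos = 2, result = 2
After iteration 3: pos = 3, result = 6
After iteration 4: pos = 4, result = 24
Loop ends.

Final answer: 24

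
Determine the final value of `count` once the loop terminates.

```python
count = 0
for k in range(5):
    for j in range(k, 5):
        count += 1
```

Let's trace through this code step by step.

Initialize: count = 0
Entering loop: for k in range(5):
After iteration 1: k = 0, count = 5
After iteration 2: k = 1, count = 9
After iteration 3: k = 2, count = 12
After iteration 4: k = 3, count = 14
After iteration 5: k = 4, count = 15
Loop ends.

Final answer: 15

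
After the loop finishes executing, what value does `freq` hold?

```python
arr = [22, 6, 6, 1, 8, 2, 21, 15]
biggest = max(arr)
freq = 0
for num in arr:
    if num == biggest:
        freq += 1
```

Let's trace through this code step by step.

Initialize: arr = [22, 6, 6, 1, 8, 2, 21, 15]
Initialize: biggest = 22
Initialize: freq = 0
Entering loop: for num in arr:
After iteration 1: num = 22, freq = 1
After iteration 2: num = 6, freq = 1
After iteration 3: num = 6, freq = 1
After iteration 4: num = 1, freq = 1
After iteration 5: num = 8, freq = 1
After iteration 6: num = 2, freq = 1
After iteration 7: num = 21, freq = 1
After iteration 8: num = 15, freq = 1
Loop ends.

Final answer: 1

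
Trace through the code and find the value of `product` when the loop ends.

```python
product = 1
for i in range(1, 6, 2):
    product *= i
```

Let's trace through this code step by step.

Initialize: product = 1
Entering loop: for i in range(1, 6, 2):
After iteration 1: i = 1, product = 1
After iteration 2: i = 3, product = 3
After iteration 3: i = 5, product = 15
Loop ends.

Final answer: 15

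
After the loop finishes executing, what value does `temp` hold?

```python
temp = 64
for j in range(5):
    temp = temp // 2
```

Let's trace through this code step by step.

Initialize: temp = 64
Entering loop: for j in range(5):
After iteration 1: j = 0, temp = 32
After iteration 2: j = 1, temp = 16
After iteration 3: j = 2, temp = 8
After iteration 4: j = 3, temp = 4
After iteration 5: j = 4, temp = 2
Loop ends.

Final answer: 2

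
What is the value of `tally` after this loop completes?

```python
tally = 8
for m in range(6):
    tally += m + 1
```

Let's trace through this code step by step.

Initialize: tally = 8
Entering loop: for m in range(6):
After iteration 1: m = 0, tally = 9
After iteration 2: m = 1, tally = 11
After iteration 3: m = 2, tally = 14
After iteration 4: m = 3, tally = 18
After iteration 5: m = 4, tally = 23
After iteration 6: m = 5, tally = 29
Loop ends.

Final answer: 29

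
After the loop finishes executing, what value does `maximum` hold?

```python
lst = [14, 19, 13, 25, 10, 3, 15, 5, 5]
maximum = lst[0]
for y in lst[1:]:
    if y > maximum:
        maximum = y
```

Let's trace through this code step by step.

Initialize: lst = [14, 19, 13, 25, 10, 3, 15, 5, 5]
Initialize: maximum = 14
Entering loop: for y in lst[1:]:
After iteration 1: y = 19, maximum = 19
After iteration 2: y = 13, maximum = 19
After iteration 3: y = 25, maximum = 25
After iteration 4: y = 10, maximum = 25
After iteration 5: y = 3, maximum = 25
After iteration 6: y = 15, maximum = 25
After iteration 7: y = 5, maximum = 25
After iteration 8: y = 5, maximum = 25
Loop ends.

Final answer: 25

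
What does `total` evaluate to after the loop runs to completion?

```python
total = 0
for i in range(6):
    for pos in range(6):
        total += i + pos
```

Let's trace through this code step by step.

Initialize: total = 0
Entering loop: for i in range(6):
After iteration 1: i = 0, total = 15
After iteration 2: i = 1, total = 36
After iteration 3: i = 2, total = 63
After iteration 4: i = 3, total = 96
After iteration 5: i = 4, total = 135
After iteration 6: i = 5, total = 180
Loop ends.

Final answer: 180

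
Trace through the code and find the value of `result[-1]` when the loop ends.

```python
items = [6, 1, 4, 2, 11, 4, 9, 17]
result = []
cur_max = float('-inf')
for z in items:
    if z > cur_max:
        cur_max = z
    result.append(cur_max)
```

Let's trace through this code step by step.

Initialize: items = [6, 1, 4, 2, 11, 4, 9, 17]
Initialize: result = []
Initialize: cur_max = -inf
Entering loop: for z in items:
After iteration 1: z = 6, result = [6], cur_max = 6
After iteration 2: z = 1, result = [6, 6], cur_max = 6
After iteration 3: z = 4, result = [6, 6, 6], cur_max = 6
After iteration 4: z = 2, result = [6, 6, 6, 6], cur_max = 6
After iteration 5: z = 11, result = [6, 6, 6, 6, 11], cur_max = 11
After iteration 6: z = 4, result = [6, 6, 6, 6, 11, 11], cur_max = 11
After iteration 7: z = 9, result = [6, 6, 6, 6, 11, 11, 11], cur_max = 11
After iteration 8: z = 17, result = [6, 6, 6, 6, 11, 11, 11, 17], cur_max = 17
Loop ends.
result[-1] = 17

Final answer: 17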